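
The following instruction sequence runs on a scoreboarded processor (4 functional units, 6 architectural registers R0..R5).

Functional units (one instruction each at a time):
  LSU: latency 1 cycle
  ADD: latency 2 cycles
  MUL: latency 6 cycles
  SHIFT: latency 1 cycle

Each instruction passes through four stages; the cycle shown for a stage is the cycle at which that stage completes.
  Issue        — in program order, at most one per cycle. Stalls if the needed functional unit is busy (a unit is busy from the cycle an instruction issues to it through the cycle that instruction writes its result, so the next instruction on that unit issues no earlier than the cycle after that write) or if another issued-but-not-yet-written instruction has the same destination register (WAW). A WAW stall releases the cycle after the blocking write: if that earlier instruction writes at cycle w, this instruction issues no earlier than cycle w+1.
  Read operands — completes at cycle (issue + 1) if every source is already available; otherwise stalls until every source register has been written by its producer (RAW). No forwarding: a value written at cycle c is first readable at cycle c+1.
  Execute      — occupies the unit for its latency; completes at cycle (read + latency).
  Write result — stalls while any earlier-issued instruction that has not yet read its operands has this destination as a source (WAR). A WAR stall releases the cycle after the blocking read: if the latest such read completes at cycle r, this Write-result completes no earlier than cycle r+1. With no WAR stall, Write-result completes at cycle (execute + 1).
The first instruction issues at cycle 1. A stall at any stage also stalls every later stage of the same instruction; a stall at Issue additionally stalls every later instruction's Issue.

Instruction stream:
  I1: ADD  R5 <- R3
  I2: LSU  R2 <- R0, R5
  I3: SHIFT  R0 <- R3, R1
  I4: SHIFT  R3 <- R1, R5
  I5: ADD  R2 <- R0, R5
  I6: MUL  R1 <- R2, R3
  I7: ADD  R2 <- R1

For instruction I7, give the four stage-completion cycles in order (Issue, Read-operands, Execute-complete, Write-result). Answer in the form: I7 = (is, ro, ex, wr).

t=1  issue I1 (ADD)
t=2  I1 read-ops | issue I2 (LSU)
t=3  issue I3 (SHIFT)
t=4  I1 finished on ADD | I3 read-ops
t=5  I1→R5 | I3 finished on SHIFT
t=6  I2 read-ops
t=7  I2 finished on LSU | I3→R0
t=8  I2→R2 | issue I4 (SHIFT)
t=9  I4 read-ops | issue I5 (ADD)
t=10  I4 finished on SHIFT | I5 read-ops | issue I6 (MUL)
t=11  I4→R3
t=12  I5 finished on ADD
t=13  I5→R2
t=14  I6 read-ops | issue I7 (ADD)
t=20  I6 finished on MUL
t=21  I6→R1
t=22  I7 read-ops
t=24  I7 finished on ADD
t=25  I7→R2

I7 = (14, 22, 24, 25)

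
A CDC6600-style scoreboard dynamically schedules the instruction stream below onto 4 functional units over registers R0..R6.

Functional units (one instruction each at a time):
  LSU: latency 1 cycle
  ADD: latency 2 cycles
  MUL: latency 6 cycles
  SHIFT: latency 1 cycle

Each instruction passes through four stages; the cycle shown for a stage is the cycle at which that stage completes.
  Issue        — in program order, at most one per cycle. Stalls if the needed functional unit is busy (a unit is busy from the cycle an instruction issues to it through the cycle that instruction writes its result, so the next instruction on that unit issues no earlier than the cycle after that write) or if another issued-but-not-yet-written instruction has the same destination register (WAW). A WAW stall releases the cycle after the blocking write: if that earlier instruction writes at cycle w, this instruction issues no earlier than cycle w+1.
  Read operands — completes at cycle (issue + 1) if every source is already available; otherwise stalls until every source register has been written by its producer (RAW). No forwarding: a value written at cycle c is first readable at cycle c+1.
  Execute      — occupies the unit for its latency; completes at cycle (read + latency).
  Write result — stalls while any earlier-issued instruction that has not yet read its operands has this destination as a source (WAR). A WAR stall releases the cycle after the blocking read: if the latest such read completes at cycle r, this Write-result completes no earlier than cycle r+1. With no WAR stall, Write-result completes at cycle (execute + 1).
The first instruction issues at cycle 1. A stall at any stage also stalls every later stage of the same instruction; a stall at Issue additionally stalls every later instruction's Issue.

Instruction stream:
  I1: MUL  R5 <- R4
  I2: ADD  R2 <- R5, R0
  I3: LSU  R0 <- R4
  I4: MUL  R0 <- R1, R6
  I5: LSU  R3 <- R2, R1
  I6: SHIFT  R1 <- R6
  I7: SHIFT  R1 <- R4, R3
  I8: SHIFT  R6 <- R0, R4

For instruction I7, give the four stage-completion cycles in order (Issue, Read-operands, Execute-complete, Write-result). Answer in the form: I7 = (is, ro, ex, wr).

I7 = (18, 19, 20, 21)

I1: IS=1 RO=2 EX=8 WR=9
I2: IS=2 RO=10 EX=12 WR=13  [RAW R5: wait I1 write@9]
I3: IS=3 RO=4 EX=5 WR=11  [WAR R0: wait I2 read@10]
I4: IS=12 RO=13 EX=19 WR=20  [WAW R0: wait I3 write@11]
I5: IS=13 RO=14 EX=15 WR=16
I6: IS=14 RO=15 EX=16 WR=17
I7: IS=18 RO=19 EX=20 WR=21  [struct: SHIFT busy until I6 writes@17]
I8: IS=22 RO=23 EX=24 WR=25  [struct: SHIFT busy until I7 writes@21]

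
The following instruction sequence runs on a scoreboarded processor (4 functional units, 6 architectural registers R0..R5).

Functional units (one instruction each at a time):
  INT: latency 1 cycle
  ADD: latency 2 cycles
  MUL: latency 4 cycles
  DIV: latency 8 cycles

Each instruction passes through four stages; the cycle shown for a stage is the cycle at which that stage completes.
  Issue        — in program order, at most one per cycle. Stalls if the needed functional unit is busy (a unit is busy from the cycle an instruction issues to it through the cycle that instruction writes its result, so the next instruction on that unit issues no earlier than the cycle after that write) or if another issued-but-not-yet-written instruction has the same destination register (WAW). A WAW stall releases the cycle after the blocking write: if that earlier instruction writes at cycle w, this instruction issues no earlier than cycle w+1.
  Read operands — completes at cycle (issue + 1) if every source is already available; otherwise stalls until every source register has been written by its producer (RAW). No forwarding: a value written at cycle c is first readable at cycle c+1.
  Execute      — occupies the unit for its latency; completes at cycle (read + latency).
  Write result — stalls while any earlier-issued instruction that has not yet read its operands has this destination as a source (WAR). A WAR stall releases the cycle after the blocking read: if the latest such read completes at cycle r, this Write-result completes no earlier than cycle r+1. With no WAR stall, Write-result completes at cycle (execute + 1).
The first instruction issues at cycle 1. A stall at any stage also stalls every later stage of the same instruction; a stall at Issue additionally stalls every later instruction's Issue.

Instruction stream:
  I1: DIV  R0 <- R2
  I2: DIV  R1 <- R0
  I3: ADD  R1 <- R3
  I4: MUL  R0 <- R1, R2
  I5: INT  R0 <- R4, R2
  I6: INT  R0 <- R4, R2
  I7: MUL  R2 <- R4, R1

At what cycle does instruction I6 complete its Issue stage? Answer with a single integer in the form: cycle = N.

c1: I1→DIV
c2: I1 RO
c10: I1 EX
c11: I1 WR R0
c12: I2→DIV
c13: I2 RO
c21: I2 EX
c22: I2 WR R1
c23: I3→ADD
c24: I3 RO; I4→MUL
c26: I3 EX
c27: I3 WR R1
c28: I4 RO
c32: I4 EX
c33: I4 WR R0
c34: I5→INT
c35: I5 RO
c36: I5 EX
c37: I5 WR R0
c38: I6→INT
c39: I6 RO; I7→MUL
c40: I6 EX; I7 RO
c41: I6 WR R0
c44: I7 EX
c45: I7 WR R2

cycle = 38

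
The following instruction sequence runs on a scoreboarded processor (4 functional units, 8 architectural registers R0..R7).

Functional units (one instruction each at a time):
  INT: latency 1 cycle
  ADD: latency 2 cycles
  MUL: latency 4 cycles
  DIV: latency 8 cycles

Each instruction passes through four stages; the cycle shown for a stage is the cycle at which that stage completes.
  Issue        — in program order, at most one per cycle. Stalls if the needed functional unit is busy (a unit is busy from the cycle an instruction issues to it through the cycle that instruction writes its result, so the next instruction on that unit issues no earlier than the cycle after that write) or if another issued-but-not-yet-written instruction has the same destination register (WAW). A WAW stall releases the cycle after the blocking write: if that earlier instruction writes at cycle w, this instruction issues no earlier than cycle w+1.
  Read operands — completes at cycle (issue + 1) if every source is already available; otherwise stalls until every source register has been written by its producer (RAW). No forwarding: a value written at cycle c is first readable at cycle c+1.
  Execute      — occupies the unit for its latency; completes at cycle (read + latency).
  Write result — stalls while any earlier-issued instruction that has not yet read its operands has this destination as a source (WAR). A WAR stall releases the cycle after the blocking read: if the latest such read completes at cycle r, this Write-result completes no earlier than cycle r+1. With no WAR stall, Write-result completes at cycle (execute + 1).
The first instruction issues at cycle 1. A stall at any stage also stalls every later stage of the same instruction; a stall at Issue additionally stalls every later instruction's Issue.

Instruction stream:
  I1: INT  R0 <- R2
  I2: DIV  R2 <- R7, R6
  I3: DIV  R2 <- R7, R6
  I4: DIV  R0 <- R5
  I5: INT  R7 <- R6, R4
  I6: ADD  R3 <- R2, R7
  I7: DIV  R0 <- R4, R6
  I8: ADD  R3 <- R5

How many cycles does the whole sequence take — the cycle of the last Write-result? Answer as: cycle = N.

cycle 1: I1 dispatched to INT
cycle 2: I1 operands ready; I2 dispatched to DIV
cycle 3: I1 complete; I2 operands ready
cycle 4: R0←I1
cycle 11: I2 complete
cycle 12: R2←I2
cycle 13: I3 dispatched to DIV
cycle 14: I3 operands ready
cycle 22: I3 complete
cycle 23: R2←I3
cycle 24: I4 dispatched to DIV
cycle 25: I4 operands ready; I5 dispatched to INT
cycle 26: I5 operands ready; I6 dispatched to ADD
cycle 27: I5 complete
cycle 28: R7←I5
cycle 29: I6 operands ready
cycle 31: I6 complete
cycle 32: R3←I6
cycle 33: I4 complete
cycle 34: R0←I4
cycle 35: I7 dispatched to DIV
cycle 36: I7 operands ready; I8 dispatched to ADD
cycle 37: I8 operands ready
cycle 39: I8 complete
cycle 40: R3←I8
cycle 44: I7 complete
cycle 45: R0←I7

cycle = 45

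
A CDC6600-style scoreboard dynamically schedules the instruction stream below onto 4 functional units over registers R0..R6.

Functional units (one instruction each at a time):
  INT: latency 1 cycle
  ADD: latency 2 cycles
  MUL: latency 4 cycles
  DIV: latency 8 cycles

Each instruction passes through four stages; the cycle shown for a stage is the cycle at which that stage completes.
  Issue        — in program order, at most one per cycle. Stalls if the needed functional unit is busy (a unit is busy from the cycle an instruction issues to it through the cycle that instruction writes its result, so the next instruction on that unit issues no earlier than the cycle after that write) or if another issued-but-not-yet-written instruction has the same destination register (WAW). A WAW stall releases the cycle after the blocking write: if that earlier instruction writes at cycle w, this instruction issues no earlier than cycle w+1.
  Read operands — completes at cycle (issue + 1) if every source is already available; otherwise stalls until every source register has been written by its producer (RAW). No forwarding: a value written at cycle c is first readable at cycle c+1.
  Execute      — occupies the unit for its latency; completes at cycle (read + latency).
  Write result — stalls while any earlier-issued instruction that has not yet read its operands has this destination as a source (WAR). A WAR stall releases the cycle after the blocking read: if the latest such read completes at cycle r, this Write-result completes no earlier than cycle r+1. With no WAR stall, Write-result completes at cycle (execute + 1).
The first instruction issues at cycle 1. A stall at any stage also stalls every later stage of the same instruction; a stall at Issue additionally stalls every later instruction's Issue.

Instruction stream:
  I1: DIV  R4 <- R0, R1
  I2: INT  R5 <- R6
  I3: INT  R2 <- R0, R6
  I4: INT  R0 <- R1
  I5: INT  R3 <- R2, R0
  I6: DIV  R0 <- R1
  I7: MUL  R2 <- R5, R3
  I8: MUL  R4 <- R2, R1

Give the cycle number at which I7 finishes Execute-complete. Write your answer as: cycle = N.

cycle = 22

  I1 | 1 | 2 | 10 | 11
  I2 | 2 | 3 | 4 | 5
  I3 | 6 | 7 | 8 | 9   struct: INT busy until I2 writes@5
  I4 | 10 | 11 | 12 | 13   struct: INT busy until I3 writes@9
  I5 | 14 | 15 | 16 | 17   struct: INT busy until I4 writes@13
  I6 | 15 | 16 | 24 | 25
  I7 | 16 | 18 | 22 | 23   RAW R3: wait I5 write@17
  I8 | 24 | 25 | 29 | 30   struct: MUL busy until I7 writes@23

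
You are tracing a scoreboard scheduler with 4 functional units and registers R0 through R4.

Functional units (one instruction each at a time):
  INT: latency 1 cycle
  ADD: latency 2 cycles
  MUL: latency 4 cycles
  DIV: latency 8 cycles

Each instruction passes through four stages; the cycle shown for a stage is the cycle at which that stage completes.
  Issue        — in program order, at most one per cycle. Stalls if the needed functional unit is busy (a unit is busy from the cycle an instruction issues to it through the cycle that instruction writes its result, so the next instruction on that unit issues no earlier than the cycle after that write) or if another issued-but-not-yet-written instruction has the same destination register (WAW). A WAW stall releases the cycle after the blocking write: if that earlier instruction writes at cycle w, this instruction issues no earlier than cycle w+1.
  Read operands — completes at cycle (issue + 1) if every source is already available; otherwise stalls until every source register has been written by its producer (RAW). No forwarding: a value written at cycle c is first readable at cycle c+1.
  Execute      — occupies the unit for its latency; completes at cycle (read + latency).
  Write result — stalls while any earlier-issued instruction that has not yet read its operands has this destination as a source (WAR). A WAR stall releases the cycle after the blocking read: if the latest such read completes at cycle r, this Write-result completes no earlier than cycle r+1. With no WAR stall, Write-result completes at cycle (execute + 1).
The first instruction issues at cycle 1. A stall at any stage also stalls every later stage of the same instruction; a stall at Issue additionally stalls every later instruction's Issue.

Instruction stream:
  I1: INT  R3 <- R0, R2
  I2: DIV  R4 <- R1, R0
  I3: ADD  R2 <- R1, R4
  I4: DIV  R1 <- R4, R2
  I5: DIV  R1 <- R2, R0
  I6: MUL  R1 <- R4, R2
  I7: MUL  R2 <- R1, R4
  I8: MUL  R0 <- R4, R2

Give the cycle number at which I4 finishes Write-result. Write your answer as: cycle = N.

cycle = 26

  I1 | 1 | 2 | 3 | 4
  I2 | 2 | 3 | 11 | 12
  I3 | 3 | 13 | 15 | 16   RAW R4: wait I2 write@12
  I4 | 13 | 17 | 25 | 26   struct: DIV busy until I2 writes@12 · RAW R2: wait I3 write@16
  I5 | 27 | 28 | 36 | 37   struct: DIV busy until I4 writes@26
  I6 | 38 | 39 | 43 | 44   WAW R1: wait I5 write@37
  I7 | 45 | 46 | 50 | 51   struct: MUL busy until I6 writes@44
  I8 | 52 | 53 | 57 | 58   struct: MUL busy until I7 writes@51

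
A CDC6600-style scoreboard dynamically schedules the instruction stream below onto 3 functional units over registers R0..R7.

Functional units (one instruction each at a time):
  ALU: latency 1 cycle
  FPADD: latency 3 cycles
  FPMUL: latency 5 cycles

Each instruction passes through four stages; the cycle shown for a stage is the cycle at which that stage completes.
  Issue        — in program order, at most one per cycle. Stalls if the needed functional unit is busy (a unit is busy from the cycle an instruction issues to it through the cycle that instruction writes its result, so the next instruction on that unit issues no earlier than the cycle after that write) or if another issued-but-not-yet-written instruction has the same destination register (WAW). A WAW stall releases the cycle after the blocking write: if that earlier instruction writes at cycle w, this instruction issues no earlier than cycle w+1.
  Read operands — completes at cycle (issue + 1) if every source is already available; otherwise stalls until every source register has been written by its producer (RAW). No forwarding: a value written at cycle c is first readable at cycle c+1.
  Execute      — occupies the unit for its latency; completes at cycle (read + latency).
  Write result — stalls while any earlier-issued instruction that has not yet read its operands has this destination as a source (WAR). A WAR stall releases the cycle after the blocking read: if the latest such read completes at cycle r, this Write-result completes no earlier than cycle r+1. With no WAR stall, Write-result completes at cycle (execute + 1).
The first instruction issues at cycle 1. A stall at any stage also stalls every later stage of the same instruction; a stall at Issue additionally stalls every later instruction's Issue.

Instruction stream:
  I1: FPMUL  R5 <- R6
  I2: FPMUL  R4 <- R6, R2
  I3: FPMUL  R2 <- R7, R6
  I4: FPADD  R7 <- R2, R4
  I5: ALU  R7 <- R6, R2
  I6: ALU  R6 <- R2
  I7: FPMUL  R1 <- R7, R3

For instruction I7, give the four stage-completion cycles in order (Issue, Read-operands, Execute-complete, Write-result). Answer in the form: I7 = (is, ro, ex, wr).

t=1  I1→FPMUL
t=2  I1 RO
t=7  I1 EX
t=8  I1 WR R5
t=9  I2→FPMUL
t=10  I2 RO
t=15  I2 EX
t=16  I2 WR R4
t=17  I3→FPMUL
t=18  I3 RO; I4→FPADD
t=23  I3 EX
t=24  I3 WR R2
t=25  I4 RO
t=28  I4 EX
t=29  I4 WR R7
t=30  I5→ALU
t=31  I5 RO
t=32  I5 EX
t=33  I5 WR R7
t=34  I6→ALU
t=35  I6 RO; I7→FPMUL
t=36  I6 EX; I7 RO
t=37  I6 WR R6
t=41  I7 EX
t=42  I7 WR R1

I7 = (35, 36, 41, 42)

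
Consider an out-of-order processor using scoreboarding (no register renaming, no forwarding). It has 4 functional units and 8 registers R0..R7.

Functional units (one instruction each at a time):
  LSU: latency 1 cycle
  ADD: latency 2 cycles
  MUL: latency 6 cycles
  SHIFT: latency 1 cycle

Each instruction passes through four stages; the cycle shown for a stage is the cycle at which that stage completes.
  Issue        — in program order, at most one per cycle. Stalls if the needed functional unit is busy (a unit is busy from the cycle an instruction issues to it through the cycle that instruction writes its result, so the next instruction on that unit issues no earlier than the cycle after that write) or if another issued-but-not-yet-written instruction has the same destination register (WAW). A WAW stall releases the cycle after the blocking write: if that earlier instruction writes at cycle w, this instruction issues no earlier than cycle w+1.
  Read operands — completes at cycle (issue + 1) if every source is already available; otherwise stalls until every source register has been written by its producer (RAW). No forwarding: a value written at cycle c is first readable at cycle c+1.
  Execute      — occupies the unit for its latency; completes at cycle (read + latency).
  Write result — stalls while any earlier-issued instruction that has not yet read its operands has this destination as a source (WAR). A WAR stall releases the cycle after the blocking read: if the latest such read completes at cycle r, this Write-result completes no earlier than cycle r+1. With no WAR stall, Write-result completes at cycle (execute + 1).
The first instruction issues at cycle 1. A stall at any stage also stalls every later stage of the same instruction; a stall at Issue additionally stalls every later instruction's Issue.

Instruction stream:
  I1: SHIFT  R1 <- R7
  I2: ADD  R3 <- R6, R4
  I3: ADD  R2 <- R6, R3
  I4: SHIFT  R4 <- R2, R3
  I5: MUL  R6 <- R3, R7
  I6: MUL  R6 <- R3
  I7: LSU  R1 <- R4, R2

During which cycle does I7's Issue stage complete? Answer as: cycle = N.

c1: I1 dispatched to SHIFT
c2: I1 operands ready, I2 dispatched to ADD
c3: I1 complete, I2 operands ready
c4: R1←I1
c5: I2 complete
c6: R3←I2
c7: I3 dispatched to ADD
c8: I3 operands ready, I4 dispatched to SHIFT
c9: I5 dispatched to MUL
c10: I3 complete, I5 operands ready
c11: R2←I3
c12: I4 operands ready
c13: I4 complete
c14: R4←I4
c16: I5 complete
c17: R6←I5
c18: I6 dispatched to MUL
c19: I6 operands ready, I7 dispatched to LSU
c20: I7 operands ready
c21: I7 complete
c22: R1←I7
c25: I6 complete
c26: R6←I6

cycle = 19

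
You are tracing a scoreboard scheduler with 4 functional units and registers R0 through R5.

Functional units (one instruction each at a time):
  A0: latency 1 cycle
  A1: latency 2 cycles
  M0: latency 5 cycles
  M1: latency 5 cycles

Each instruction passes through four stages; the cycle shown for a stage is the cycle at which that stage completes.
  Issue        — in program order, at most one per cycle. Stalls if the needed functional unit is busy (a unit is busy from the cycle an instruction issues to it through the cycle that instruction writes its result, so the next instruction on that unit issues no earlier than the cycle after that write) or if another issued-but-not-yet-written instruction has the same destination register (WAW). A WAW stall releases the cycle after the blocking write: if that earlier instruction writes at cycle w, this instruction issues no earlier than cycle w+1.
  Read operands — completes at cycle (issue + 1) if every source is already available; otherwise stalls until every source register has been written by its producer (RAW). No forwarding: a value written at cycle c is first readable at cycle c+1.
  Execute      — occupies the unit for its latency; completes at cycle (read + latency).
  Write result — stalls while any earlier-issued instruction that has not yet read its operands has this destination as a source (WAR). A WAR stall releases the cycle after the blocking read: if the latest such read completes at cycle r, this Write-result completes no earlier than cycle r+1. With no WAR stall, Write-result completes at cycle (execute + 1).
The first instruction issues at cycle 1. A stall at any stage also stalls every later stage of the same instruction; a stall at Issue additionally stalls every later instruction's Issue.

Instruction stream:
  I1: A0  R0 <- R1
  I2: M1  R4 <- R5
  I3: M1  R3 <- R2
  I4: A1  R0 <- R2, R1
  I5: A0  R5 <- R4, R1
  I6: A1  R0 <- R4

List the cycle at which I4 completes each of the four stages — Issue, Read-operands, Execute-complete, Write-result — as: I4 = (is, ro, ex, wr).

I4 = (11, 12, 14, 15)

t=1  I1 dispatched to A0
t=2  I1 operands ready, I2 dispatched to M1
t=3  I1 complete, I2 operands ready
t=4  R0←I1
t=8  I2 complete
t=9  R4←I2
t=10  I3 dispatched to M1
t=11  I3 operands ready, I4 dispatched to A1
t=12  I4 operands ready, I5 dispatched to A0
t=13  I5 operands ready
t=14  I4 complete, I5 complete
t=15  R0←I4, R5←I5
t=16  I3 complete, I6 dispatched to A1
t=17  R3←I3, I6 operands ready
t=19  I6 complete
t=20  R0←I6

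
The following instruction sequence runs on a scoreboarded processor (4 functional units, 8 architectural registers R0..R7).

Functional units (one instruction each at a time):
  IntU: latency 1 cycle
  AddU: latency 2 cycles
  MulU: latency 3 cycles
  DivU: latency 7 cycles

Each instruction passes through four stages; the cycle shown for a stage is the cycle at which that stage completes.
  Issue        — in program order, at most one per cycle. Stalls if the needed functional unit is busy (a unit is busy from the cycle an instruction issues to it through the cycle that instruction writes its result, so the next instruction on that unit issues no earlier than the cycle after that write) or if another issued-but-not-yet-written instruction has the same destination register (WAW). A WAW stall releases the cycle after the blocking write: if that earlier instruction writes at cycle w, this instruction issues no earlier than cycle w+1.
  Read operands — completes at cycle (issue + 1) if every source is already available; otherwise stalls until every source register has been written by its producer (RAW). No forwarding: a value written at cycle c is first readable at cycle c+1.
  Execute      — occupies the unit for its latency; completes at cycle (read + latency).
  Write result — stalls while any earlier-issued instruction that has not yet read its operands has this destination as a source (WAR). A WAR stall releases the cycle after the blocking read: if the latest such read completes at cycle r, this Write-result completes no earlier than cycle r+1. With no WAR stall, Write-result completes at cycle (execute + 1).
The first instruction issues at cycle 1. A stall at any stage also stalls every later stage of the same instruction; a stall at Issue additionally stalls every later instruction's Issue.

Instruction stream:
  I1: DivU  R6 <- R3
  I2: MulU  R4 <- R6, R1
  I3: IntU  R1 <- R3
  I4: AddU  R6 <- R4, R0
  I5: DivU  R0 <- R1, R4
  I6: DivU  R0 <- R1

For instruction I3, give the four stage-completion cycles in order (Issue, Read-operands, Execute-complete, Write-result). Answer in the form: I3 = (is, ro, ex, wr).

I3 = (3, 4, 5, 12)

c1: I1→DivU
c2: I1 RO | I2→MulU
c3: I3→IntU
c4: I3 RO
c5: I3 EX
c9: I1 EX
c10: I1 WR R6
c11: I2 RO | I4→AddU
c12: I3 WR R1 | I5→DivU
c14: I2 EX
c15: I2 WR R4
c16: I4 RO | I5 RO
c18: I4 EX
c19: I4 WR R6
c23: I5 EX
c24: I5 WR R0
c25: I6→DivU
c26: I6 RO
c33: I6 EX
c34: I6 WR R0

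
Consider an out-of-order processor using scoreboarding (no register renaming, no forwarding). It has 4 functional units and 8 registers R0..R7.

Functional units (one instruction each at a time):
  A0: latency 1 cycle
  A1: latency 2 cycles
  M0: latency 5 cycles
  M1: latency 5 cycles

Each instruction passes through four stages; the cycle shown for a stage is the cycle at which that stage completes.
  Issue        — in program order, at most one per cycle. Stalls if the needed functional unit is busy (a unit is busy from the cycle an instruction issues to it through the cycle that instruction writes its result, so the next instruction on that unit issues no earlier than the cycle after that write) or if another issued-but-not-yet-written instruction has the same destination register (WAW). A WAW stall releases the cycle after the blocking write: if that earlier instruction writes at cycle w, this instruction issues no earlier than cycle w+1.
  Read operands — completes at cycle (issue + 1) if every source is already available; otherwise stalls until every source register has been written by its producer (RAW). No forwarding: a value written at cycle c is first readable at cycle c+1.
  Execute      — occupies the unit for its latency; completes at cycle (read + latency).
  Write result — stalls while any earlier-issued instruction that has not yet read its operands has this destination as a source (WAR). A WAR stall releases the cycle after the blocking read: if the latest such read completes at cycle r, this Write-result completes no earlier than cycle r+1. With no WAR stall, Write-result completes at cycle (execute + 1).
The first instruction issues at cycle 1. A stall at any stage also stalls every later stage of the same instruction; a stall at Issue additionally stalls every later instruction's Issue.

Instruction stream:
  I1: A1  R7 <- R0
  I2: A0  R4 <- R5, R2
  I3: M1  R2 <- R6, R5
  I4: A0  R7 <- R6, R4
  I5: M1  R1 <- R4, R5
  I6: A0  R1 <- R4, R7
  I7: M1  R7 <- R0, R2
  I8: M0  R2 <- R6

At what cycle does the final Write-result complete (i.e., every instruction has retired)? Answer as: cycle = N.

[I1] 1/2/4/5
[I2] 2/3/4/5
[I3] 3/4/9/10
[I4] 6/7/8/9  (struct: A0 busy until I2 writes@5)
[I5] 11/12/17/18  (struct: M1 busy until I3 writes@10)
[I6] 19/20/21/22  (WAW R1: wait I5 write@18)
[I7] 20/21/26/27
[I8] 21/22/27/28

cycle = 28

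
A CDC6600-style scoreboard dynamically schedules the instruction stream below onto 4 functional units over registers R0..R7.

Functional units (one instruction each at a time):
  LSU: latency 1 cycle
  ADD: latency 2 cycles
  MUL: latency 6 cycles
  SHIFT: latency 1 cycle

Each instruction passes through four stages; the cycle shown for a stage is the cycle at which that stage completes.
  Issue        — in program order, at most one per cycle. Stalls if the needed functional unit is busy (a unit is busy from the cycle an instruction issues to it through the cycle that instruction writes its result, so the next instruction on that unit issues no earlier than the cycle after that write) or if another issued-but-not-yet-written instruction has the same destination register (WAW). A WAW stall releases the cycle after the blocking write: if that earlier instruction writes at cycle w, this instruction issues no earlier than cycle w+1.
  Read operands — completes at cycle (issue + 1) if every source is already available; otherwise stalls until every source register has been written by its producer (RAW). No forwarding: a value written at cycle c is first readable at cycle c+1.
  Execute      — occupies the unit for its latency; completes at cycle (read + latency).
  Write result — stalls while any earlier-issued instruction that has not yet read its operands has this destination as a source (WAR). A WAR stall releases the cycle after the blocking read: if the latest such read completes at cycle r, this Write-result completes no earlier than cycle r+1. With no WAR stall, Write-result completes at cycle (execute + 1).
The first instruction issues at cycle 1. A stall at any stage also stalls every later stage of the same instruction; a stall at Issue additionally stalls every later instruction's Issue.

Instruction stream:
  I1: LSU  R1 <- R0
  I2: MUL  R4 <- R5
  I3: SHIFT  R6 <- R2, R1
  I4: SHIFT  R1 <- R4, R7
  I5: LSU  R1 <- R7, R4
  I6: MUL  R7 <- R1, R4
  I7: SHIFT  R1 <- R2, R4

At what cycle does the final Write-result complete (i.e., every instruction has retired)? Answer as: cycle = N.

[1] issue I1 (LSU)
[2] I1 read-ops | issue I2 (MUL)
[3] I1 finished on LSU | I2 read-ops | issue I3 (SHIFT)
[4] I1→R1
[5] I3 read-ops
[6] I3 finished on SHIFT
[7] I3→R6
[8] issue I4 (SHIFT)
[9] I2 finished on MUL
[10] I2→R4
[11] I4 read-ops
[12] I4 finished on SHIFT
[13] I4→R1
[14] issue I5 (LSU)
[15] I5 read-ops | issue I6 (MUL)
[16] I5 finished on LSU
[17] I5→R1
[18] I6 read-ops | issue I7 (SHIFT)
[19] I7 read-ops
[20] I7 finished on SHIFT
[21] I7→R1
[24] I6 finished on MUL
[25] I6→R7

cycle = 25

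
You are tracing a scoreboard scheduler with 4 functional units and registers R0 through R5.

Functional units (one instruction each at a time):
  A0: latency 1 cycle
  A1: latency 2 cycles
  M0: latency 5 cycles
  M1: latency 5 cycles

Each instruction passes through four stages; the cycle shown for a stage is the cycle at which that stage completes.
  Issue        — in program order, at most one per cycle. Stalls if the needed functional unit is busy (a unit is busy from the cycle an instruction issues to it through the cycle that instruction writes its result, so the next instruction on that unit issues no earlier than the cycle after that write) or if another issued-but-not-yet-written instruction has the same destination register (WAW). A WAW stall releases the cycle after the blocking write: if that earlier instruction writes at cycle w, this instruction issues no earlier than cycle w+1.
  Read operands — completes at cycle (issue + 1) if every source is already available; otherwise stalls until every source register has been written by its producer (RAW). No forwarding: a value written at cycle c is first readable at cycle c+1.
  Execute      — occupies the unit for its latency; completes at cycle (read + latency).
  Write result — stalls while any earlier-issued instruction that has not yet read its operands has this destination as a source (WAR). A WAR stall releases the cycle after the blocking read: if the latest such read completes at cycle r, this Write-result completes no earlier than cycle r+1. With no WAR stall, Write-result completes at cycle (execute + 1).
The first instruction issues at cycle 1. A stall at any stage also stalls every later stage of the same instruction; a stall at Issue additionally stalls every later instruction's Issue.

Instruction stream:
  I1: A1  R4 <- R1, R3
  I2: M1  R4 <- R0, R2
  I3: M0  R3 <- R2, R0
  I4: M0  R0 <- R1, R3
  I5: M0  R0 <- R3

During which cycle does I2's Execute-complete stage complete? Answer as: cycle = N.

t=1  I1→A1
t=2  I1 RO
t=4  I1 EX
t=5  I1 WR R4
t=6  I2→M1
t=7  I2 RO · I3→M0
t=8  I3 RO
t=12  I2 EX
t=13  I2 WR R4 · I3 EX
t=14  I3 WR R3
t=15  I4→M0
t=16  I4 RO
t=21  I4 EX
t=22  I4 WR R0
t=23  I5→M0
t=24  I5 RO
t=29  I5 EX
t=30  I5 WR R0

cycle = 12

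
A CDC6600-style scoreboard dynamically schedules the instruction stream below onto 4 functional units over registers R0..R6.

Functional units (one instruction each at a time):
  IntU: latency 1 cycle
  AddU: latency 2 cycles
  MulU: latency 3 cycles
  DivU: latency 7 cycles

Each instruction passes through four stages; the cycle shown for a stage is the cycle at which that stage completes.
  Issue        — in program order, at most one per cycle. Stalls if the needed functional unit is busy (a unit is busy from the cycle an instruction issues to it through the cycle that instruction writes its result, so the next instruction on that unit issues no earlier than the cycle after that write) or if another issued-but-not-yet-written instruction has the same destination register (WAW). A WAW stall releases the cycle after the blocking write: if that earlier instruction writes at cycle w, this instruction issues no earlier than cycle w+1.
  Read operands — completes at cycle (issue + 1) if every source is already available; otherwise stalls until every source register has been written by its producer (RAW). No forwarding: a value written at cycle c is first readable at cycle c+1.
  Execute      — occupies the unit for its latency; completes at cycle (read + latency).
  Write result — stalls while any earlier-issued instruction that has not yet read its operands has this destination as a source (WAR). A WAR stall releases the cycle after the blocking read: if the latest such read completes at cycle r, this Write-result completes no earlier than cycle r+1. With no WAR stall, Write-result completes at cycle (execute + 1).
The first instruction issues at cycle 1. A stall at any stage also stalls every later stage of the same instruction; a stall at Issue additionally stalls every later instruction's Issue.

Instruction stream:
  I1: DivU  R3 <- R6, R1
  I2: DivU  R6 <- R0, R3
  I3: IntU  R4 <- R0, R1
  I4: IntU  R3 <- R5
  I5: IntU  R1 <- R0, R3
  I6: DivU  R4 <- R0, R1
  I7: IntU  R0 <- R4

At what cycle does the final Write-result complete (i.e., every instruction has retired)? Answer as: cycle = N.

cycle = 35

[I1] 1/2/9/10
[I2] 11/12/19/20  (struct: DivU busy until I1 writes@10)
[I3] 12/13/14/15
[I4] 16/17/18/19  (struct: IntU busy until I3 writes@15)
[I5] 20/21/22/23  (struct: IntU busy until I4 writes@19)
[I6] 21/24/31/32  (RAW R1: wait I5 write@23)
[I7] 24/33/34/35  (struct: IntU busy until I5 writes@23; RAW R4: wait I6 write@32)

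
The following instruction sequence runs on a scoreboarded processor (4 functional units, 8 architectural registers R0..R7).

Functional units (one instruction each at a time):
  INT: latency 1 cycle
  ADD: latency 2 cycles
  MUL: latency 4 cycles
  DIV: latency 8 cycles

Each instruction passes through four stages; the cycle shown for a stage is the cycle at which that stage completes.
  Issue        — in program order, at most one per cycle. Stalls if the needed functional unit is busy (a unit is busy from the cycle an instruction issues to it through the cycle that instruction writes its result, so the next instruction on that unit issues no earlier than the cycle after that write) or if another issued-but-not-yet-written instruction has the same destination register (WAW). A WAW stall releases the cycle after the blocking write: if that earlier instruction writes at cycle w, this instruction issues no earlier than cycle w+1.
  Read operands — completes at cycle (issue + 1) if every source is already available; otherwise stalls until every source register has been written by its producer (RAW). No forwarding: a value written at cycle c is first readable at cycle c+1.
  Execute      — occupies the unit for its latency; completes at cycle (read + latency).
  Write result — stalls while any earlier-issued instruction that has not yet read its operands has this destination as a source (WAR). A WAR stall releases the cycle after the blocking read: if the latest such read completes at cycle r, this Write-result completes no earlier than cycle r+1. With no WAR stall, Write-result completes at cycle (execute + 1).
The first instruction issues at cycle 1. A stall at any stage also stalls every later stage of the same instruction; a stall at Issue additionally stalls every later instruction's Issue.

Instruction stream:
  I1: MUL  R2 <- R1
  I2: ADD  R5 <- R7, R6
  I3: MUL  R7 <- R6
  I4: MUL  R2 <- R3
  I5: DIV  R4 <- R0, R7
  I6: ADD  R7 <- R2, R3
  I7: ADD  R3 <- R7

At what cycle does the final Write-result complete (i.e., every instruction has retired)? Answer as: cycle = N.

cycle = 30

1) issue 1, read 2, done 6, write 7
2) issue 2, read 3, done 5, write 6
3) issue 8, read 9, done 13, write 14  <struct: MUL busy until I1 writes@7>
4) issue 15, read 16, done 20, write 21  <struct: MUL busy until I3 writes@14>
5) issue 16, read 17, done 25, write 26
6) issue 17, read 22, done 24, write 25  <RAW R2: wait I4 write@21>
7) issue 26, read 27, done 29, write 30  <struct: ADD busy until I6 writes@25>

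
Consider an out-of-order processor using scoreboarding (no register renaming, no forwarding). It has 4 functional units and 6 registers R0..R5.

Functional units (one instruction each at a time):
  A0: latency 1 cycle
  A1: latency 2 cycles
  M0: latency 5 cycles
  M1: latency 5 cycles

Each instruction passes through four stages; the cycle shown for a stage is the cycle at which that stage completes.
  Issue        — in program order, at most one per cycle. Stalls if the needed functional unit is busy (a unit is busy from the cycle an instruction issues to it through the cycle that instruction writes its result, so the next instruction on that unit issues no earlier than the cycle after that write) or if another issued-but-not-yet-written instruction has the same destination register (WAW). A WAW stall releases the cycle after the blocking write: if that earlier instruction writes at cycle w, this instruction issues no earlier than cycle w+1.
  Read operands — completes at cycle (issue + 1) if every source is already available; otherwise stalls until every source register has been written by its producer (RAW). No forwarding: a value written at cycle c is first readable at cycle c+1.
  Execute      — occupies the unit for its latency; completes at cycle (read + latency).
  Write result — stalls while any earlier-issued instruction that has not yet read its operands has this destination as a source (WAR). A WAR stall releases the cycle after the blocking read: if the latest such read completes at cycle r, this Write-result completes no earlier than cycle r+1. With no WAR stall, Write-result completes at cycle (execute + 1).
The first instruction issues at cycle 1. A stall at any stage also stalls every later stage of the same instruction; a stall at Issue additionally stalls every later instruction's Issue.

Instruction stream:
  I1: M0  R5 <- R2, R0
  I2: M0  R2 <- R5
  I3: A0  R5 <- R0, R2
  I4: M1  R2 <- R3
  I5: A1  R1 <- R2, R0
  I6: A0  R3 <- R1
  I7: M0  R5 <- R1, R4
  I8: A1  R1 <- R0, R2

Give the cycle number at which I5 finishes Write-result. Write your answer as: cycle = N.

[I1] 1/2/7/8
[I2] 9/10/15/16  (struct: M0 busy until I1 writes@8)
[I3] 10/17/18/19  (RAW R2: wait I2 write@16)
[I4] 17/18/23/24  (WAW R2: wait I2 write@16)
[I5] 18/25/27/28  (RAW R2: wait I4 write@24)
[I6] 20/29/30/31  (struct: A0 busy until I3 writes@19; RAW R1: wait I5 write@28)
[I7] 21/29/34/35  (RAW R1: wait I5 write@28)
[I8] 29/30/32/33  (struct: A1 busy until I5 writes@28)

cycle = 28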